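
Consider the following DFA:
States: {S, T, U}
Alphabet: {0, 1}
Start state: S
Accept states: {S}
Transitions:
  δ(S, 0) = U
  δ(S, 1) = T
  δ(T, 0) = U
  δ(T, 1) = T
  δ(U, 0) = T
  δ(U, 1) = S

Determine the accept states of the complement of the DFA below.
Complement accept states = All states \ Original accept states
= {S, T, U} \ {S}
{T, U}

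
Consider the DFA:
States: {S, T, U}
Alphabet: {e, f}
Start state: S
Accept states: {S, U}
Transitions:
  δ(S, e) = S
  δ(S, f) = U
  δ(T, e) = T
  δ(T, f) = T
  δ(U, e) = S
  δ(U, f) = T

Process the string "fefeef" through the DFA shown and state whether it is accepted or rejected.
Processing string "fefeef":
  S --f--> U
  U --e--> S
  S --f--> U
  U --e--> S
  S --e--> S
  S --f--> U
Final state: U
Accept states: {S, U}
Yes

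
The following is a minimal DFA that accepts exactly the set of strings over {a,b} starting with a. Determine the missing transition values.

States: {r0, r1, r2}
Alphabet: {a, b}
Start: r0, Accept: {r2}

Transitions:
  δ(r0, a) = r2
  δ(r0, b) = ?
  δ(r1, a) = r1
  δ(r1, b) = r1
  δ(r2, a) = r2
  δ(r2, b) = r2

From the language and accept set, identify what each state tracks — r0: no input read; r1: started with b (dead); r2: started with a.
Each missing δ(q, a) is the state matching the new tracked value after reading a.
δ(r0, b) = r1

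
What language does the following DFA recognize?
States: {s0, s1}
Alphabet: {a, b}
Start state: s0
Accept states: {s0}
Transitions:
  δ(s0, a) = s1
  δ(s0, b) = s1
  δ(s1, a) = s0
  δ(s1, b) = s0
Testing a few strings:
  'baa' → reject
  'b' → reject
  'bb' → accept
  'ab' → accept
State roles: s0=even length so far; s1=odd length so far
All strings over {a,b} of even length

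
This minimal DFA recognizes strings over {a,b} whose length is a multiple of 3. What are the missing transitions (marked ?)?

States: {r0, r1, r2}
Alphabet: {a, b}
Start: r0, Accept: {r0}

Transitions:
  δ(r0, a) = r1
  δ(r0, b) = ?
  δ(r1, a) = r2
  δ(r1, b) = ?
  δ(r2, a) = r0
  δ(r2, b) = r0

From the language and accept set, identify what each state tracks — r0: length ≡ 0 (mod 3); r1: length ≡ 1 (mod 3); r2: length ≡ 2 (mod 3).
Each missing δ(q, a) is the state matching the new tracked value after reading a.
δ(r0, b) = r1; δ(r1, b) = r2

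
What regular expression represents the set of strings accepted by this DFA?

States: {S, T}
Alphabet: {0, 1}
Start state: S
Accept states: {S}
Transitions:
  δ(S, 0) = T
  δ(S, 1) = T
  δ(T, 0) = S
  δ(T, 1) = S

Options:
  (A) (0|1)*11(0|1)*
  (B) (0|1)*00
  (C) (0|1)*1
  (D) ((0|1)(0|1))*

Check each option against the DFA on short strings; one disagreement eliminates an option:
  (A) (0|1)*11(0|1)*: on ε the DFA stays in S and accepts (S ∈ Accept), but the regex does not match it → eliminate
  (B) (0|1)*00: on ε the DFA stays in S and accepts (S ∈ Accept), but the regex does not match it → eliminate
  (C) (0|1)*1: on ε the DFA stays in S and accepts (S ∈ Accept), but the regex does not match it → eliminate
  (D) ((0|1)(0|1))*: agrees with the DFA on every string of length ≤ 6
Only (D) is consistent with the DFA.
(D) ((0|1)(0|1))*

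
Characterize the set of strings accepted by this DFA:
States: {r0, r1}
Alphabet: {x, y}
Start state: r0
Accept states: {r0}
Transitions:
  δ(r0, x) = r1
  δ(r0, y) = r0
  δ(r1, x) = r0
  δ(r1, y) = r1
Testing a few strings:
  'xx' → accept
  'yy' → accept
  'xyy' → reject
  'y' → accept
State roles: r0=even number of x's so far; r1=odd number of x's so far
All strings over {x,y} with an even number of x's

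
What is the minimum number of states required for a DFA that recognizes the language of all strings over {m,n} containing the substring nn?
By Myhill–Nerode, count the distinguishable equivalence classes: 3 classes — one per longest suffix of the input that is a prefix of 'nn' (lengths 0 through 1), plus an absorbing 'already seen nn' class.
3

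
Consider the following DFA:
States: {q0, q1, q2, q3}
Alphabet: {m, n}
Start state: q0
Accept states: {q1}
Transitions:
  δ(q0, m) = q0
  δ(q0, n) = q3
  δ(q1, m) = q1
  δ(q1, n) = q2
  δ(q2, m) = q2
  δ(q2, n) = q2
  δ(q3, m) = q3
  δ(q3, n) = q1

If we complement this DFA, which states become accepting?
Complement accept states = All states \ Original accept states
= {q0, q1, q2, q3} \ {q1}
{q0, q2, q3}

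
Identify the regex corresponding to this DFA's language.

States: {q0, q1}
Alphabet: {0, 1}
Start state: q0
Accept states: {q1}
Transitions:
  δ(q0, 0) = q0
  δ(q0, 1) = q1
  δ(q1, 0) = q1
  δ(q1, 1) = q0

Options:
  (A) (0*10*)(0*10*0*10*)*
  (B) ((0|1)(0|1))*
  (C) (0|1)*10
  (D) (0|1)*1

Check each option against the DFA on short strings; one disagreement eliminates an option:
  (A) (0*10*)(0*10*0*10*)*: agrees with the DFA on every string of length ≤ 6
  (B) ((0|1)(0|1))*: on ε the DFA stays in q0 and rejects (q0 ∉ Accept), but the regex matches it → eliminate
  (C) (0|1)*10: on '1' the DFA goes q0 → q1 and accepts (q1 ∈ Accept), but the regex does not match it → eliminate
  (D) (0|1)*1: on '10' the DFA goes q0 → q1 → q1 and accepts (q1 ∈ Accept), but the regex does not match it → eliminate
Only (A) is consistent with the DFA.
(A) (0*10*)(0*10*0*10*)*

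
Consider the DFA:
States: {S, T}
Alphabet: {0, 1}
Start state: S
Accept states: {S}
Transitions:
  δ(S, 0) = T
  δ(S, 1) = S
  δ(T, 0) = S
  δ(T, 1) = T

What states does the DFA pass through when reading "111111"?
read '1': S → S
  read '1': S → S
  read '1': S → S
  read '1': S → S
  read '1': S → S
  read '1': S → S
S -> S -> S -> S -> S -> S -> S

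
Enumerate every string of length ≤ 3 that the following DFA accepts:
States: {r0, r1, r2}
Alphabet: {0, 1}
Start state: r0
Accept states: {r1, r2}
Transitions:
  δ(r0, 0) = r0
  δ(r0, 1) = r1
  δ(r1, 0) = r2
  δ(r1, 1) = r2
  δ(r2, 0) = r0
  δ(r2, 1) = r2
1, 01, 10, 11, 001, 010, 011, 101, 111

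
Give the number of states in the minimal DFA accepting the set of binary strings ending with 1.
By Myhill–Nerode, count the distinguishable equivalence classes: two classes — last symbol is 1 vs. not.
2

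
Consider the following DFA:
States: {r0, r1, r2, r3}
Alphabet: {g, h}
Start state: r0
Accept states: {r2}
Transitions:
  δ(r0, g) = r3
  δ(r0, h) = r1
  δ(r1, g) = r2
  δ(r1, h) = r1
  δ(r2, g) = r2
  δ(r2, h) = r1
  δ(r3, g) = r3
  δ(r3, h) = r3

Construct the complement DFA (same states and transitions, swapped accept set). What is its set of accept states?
Complement accept states = All states \ Original accept states
= {r0, r1, r2, r3} \ {r2}
{r0, r1, r3}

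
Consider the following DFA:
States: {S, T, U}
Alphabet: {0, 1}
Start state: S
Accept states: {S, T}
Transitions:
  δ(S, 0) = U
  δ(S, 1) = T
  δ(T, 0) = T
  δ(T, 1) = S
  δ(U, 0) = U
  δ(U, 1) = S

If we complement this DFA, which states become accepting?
Complement accept states = All states \ Original accept states
= {S, T, U} \ {S, T}
{U}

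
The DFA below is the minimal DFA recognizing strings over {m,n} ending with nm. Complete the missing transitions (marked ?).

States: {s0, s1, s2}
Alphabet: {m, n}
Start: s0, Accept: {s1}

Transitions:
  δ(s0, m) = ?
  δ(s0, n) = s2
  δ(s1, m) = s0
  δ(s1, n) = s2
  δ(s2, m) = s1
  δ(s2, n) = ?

From the language and accept set, identify what each state tracks — s0: no suffix match; s1: suffix is nm; s2: one trailing n.
Each missing δ(q, a) is the state matching the new tracked value after reading a.
δ(s0, m) = s0; δ(s2, n) = s2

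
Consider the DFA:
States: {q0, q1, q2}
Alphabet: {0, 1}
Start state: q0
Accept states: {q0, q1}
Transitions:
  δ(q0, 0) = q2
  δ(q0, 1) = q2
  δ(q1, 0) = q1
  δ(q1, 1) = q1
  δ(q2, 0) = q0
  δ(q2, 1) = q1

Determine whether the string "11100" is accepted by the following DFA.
Processing string "11100":
  q0 --1--> q2
  q2 --1--> q1
  q1 --1--> q1
  q1 --0--> q1
  q1 --0--> q1
Final state: q1
Accept states: {q0, q1}
Yes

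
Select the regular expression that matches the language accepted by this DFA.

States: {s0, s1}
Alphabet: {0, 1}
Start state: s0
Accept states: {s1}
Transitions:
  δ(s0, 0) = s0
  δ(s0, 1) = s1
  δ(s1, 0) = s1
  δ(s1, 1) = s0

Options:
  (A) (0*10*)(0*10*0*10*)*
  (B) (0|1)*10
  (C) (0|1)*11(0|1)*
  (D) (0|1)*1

Check each option against the DFA on short strings; one disagreement eliminates an option:
  (A) (0*10*)(0*10*0*10*)*: agrees with the DFA on every string of length ≤ 6
  (B) (0|1)*10: on '1' the DFA goes s0 → s1 and accepts (s1 ∈ Accept), but the regex does not match it → eliminate
  (C) (0|1)*11(0|1)*: on '1' the DFA goes s0 → s1 and accepts (s1 ∈ Accept), but the regex does not match it → eliminate
  (D) (0|1)*1: on '10' the DFA goes s0 → s1 → s1 and accepts (s1 ∈ Accept), but the regex does not match it → eliminate
Only (A) is consistent with the DFA.
(A) (0*10*)(0*10*0*10*)*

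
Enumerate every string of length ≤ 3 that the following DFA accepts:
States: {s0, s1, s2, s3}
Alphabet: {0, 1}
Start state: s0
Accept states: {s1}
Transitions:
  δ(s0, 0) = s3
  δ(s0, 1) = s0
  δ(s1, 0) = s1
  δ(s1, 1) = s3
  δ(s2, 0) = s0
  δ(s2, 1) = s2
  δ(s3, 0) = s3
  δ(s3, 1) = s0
None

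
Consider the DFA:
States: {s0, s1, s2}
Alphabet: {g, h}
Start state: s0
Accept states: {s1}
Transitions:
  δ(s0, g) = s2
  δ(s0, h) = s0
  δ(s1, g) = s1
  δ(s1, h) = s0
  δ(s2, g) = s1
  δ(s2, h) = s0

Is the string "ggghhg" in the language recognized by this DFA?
Processing string "ggghhg":
  s0 --g--> s2
  s2 --g--> s1
  s1 --g--> s1
  s1 --h--> s0
  s0 --h--> s0
  s0 --g--> s2
Final state: s2
Accept states: {s1}
No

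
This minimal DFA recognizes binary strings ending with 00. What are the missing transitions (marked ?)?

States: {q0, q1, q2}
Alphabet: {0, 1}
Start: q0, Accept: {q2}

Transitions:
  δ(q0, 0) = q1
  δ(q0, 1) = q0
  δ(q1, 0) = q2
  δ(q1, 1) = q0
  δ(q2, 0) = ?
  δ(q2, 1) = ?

From the language and accept set, identify what each state tracks — q0: last symbol not 0; q1: one trailing 0; q2: two trailing 0's.
Each missing δ(q, a) is the state matching the new tracked value after reading a.
δ(q2, 0) = q2; δ(q2, 1) = q0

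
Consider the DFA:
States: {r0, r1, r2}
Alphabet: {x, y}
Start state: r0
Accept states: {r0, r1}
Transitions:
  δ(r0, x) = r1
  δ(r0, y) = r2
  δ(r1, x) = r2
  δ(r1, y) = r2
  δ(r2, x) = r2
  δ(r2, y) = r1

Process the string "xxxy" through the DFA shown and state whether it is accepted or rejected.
Processing string "xxxy":
  r0 --x--> r1
  r1 --x--> r2
  r2 --x--> r2
  r2 --y--> r1
Final state: r1
Accept states: {r0, r1}
Yes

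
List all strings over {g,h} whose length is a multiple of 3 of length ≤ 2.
ε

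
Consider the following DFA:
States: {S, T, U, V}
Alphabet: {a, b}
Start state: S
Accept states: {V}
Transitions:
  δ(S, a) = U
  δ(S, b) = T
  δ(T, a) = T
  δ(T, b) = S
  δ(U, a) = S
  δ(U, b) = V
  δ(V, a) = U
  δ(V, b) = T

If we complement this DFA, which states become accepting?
Complement accept states = All states \ Original accept states
= {S, T, U, V} \ {V}
{S, T, U}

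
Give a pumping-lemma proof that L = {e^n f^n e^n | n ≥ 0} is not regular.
Assume L is regular with pumping length p. Idea: pumping the first e-block unbalances it against the other two.
Choose s = e^p f^p e^p ∈ L (|s| = 3p ≥ p). By the pumping lemma, s = xyz with |xy| ≤ p, |y| > 0, so y = e^k with k ≥ 1, inside the first e-block. Then xy²z = e^(p+k) f^p e^p. The first block has length p+k ≠ p, so the three block lengths are no longer equal and xy²z ∉ L.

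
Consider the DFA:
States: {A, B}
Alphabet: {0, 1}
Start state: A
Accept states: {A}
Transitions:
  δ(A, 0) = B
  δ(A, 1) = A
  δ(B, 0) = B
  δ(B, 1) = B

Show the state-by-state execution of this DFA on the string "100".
read '1': A → A
  read '0': A → B
  read '0': B → B
A -> A -> B -> B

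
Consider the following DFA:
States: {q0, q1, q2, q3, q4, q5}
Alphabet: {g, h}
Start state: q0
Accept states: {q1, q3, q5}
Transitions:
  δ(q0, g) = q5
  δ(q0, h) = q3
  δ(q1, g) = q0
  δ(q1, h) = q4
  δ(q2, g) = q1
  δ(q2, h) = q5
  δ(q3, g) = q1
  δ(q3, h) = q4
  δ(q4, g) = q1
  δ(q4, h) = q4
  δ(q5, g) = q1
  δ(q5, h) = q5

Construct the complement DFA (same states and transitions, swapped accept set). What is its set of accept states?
Complement accept states = All states \ Original accept states
= {q0, q1, q2, q3, q4, q5} \ {q1, q3, q5}
{q0, q2, q4}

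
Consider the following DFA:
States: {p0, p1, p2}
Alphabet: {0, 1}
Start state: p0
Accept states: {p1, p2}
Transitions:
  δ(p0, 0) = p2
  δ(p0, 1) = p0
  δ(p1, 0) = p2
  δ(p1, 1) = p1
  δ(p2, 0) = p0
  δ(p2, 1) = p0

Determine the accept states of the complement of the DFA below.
Complement accept states = All states \ Original accept states
= {p0, p1, p2} \ {p1, p2}
{p0}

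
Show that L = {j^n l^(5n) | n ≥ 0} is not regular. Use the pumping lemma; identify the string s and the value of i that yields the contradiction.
Assume L is regular with pumping length p. Idea: pumping the j-block breaks the 1:5 ratio.
Choose s = j^p l^(5p) (length 6p ≥ p). By the pumping lemma, s = xyz with |xy| ≤ p, |y| > 0, so y = j^k with k ≥ 1. Then xy²z = j^(p+k) l^(5p). For this to be in L we would need 5p = 5(p+k), i.e. 5k = 0, contradicting k ≥ 1. So xy²z ∉ L.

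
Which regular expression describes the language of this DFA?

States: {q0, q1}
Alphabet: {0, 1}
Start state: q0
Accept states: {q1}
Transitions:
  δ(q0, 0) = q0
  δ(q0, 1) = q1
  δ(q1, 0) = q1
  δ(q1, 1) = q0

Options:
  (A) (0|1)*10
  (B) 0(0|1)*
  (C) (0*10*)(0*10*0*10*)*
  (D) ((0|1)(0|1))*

Check each option against the DFA on short strings; one disagreement eliminates an option:
  (A) (0|1)*10: on '1' the DFA goes q0 → q1 and accepts (q1 ∈ Accept), but the regex does not match it → eliminate
  (B) 0(0|1)*: on '0' the DFA goes q0 → q0 and rejects (q0 ∉ Accept), but the regex matches it → eliminate
  (C) (0*10*)(0*10*0*10*)*: agrees with the DFA on every string of length ≤ 6
  (D) ((0|1)(0|1))*: on ε the DFA stays in q0 and rejects (q0 ∉ Accept), but the regex matches it → eliminate
Only (C) is consistent with the DFA.
(C) (0*10*)(0*10*0*10*)*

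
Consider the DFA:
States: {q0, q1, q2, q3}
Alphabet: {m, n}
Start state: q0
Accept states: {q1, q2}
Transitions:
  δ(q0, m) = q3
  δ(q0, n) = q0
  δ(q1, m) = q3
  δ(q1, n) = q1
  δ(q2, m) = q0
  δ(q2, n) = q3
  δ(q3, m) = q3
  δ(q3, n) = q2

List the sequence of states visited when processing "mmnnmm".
read 'm': q0 → q3
  read 'm': q3 → q3
  read 'n': q3 → q2
  read 'n': q2 → q3
  read 'm': q3 → q3
  read 'm': q3 → q3
q0 -> q3 -> q3 -> q2 -> q3 -> q3 -> q3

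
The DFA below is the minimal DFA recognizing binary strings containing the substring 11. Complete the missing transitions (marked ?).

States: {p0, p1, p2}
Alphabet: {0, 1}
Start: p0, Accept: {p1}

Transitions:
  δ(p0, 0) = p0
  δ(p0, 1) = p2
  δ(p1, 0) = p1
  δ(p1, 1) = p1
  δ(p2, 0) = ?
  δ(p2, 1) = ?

From the language and accept set, identify what each state tracks — p0: no progress toward 11; p1: substring 11 seen; p2: one trailing 1.
Each missing δ(q, a) is the state matching the new tracked value after reading a.
δ(p2, 0) = p0; δ(p2, 1) = p1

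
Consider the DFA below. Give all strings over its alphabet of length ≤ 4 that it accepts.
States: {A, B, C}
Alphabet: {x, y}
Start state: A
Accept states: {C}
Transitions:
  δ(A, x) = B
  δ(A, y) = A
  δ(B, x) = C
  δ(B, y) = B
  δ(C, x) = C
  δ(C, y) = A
xx, xxx, xyx, yxx, xxxx, xyxx, xyyx, yxxx, yxyx, yyxx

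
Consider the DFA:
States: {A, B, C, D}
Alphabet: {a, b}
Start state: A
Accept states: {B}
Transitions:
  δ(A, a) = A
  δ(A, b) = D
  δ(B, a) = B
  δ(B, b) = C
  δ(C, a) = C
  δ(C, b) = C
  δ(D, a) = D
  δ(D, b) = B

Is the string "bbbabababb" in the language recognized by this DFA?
Processing string "bbbabababb":
  A --b--> D
  D --b--> B
  B --b--> C
  C --a--> C
  C --b--> C
  C --a--> C
  C --b--> C
  C --a--> C
  C --b--> C
  C --b--> C
Final state: C
Accept states: {B}
No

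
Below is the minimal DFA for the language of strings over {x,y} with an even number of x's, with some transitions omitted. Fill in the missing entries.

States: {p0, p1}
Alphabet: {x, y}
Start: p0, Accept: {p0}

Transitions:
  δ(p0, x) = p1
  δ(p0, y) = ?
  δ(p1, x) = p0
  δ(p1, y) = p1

From the language and accept set, identify what each state tracks — p0: even number of x's so far; p1: odd number of x's so far.
Each missing δ(q, a) is the state matching the new tracked value after reading a.
δ(p0, y) = p0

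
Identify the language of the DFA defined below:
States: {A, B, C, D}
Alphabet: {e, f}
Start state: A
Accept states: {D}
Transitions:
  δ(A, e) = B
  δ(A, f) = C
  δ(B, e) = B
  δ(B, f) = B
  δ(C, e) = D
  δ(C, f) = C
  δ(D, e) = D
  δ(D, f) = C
Testing a few strings:
  'efff' → reject
  'f' → reject
  'efe' → reject
  'fe' → accept
State roles: A=no input read; B=started with e (dead); C=started with f, last symbol f; D=started with f, last symbol e
All strings over {e,f} that start with f and end with e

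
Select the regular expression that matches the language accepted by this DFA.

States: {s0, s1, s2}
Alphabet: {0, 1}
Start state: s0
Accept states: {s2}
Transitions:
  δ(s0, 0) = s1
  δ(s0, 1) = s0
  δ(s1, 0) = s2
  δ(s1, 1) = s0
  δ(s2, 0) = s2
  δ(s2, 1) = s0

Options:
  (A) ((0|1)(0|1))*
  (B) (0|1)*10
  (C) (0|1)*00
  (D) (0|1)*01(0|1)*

Check each option against the DFA on short strings; one disagreement eliminates an option:
  (A) ((0|1)(0|1))*: on ε the DFA stays in s0 and rejects (s0 ∉ Accept), but the regex matches it → eliminate
  (B) (0|1)*10: on '00' the DFA goes s0 → s1 → s2 and accepts (s2 ∈ Accept), but the regex does not match it → eliminate
  (C) (0|1)*00: agrees with the DFA on every string of length ≤ 6
  (D) (0|1)*01(0|1)*: on '00' the DFA goes s0 → s1 → s2 and accepts (s2 ∈ Accept), but the regex does not match it → eliminate
Only (C) is consistent with the DFA.
(C) (0|1)*00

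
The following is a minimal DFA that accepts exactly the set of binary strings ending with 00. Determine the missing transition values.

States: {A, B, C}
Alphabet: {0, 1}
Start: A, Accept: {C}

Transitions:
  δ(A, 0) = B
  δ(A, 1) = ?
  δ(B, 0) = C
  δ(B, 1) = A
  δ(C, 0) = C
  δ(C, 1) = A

From the language and accept set, identify what each state tracks — A: last symbol not 0; B: one trailing 0; C: two trailing 0's.
Each missing δ(q, a) is the state matching the new tracked value after reading a.
δ(A, 1) = A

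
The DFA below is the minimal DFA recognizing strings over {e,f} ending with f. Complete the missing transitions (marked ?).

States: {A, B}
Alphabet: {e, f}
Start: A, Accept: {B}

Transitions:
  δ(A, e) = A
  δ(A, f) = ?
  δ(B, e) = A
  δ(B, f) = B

From the language and accept set, identify what each state tracks — A: last symbol not f; B: last symbol is f.
Each missing δ(q, a) is the state matching the new tracked value after reading a.
δ(A, f) = B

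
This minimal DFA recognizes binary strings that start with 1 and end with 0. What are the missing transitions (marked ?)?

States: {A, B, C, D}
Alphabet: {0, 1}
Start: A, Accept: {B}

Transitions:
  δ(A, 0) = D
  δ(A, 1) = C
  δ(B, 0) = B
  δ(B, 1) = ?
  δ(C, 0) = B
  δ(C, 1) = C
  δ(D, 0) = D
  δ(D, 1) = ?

From the language and accept set, identify what each state tracks — A: no input read; B: started with 1, last symbol 0; C: started with 1, last symbol 1; D: started with 0 (dead).
Each missing δ(q, a) is the state matching the new tracked value after reading a.
δ(B, 1) = C; δ(D, 1) = D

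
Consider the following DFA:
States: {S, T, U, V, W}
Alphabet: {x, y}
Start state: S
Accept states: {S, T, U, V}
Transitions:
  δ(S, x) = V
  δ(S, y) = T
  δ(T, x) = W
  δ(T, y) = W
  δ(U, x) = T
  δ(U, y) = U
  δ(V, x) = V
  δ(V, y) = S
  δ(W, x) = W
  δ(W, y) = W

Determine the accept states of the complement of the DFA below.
Complement accept states = All states \ Original accept states
= {S, T, U, V, W} \ {S, T, U, V}
{W}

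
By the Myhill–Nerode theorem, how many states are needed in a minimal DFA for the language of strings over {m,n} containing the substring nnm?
By Myhill–Nerode, count the distinguishable equivalence classes: 4 classes — one per longest suffix of the input that is a prefix of 'nnm' (lengths 0 through 2), plus an absorbing 'already seen nnm' class.
4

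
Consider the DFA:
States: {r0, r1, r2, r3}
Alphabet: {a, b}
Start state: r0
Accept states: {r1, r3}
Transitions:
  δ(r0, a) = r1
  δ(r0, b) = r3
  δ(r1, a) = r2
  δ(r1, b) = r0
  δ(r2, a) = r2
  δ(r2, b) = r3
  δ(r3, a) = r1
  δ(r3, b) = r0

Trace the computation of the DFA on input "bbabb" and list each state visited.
read 'b': r0 → r3
  read 'b': r3 → r0
  read 'a': r0 → r1
  read 'b': r1 → r0
  read 'b': r0 → r3
r0 -> r3 -> r0 -> r1 -> r0 -> r3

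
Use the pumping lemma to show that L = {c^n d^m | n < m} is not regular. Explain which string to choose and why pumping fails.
Assume L is regular with pumping length p. Idea: pumping up the c-block makes the c-count reach the d-count.
Choose s = c^p d^(p+1) ∈ L. By the pumping lemma, s = xyz with |xy| ≤ p, |y| > 0, so y = c^k with k ≥ 1. Then xy²z = c^(p+k) d^(p+1). Since p+k ≥ p+1, the number of c's is no longer strictly less than the number of d's, so xy²z ∉ L.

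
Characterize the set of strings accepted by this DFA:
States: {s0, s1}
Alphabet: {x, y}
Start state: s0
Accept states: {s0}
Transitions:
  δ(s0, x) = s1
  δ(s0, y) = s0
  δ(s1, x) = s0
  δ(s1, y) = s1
Testing a few strings:
  'yyy' → accept
  'xyy' → reject
  'yy' → accept
  'yxy' → reject
State roles: s0=even number of x's so far; s1=odd number of x's so far
All strings over {x,y} with an even number of x's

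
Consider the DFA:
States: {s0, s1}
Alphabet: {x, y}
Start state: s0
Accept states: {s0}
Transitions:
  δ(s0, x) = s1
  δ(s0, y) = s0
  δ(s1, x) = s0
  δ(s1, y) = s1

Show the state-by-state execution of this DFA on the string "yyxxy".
read 'y': s0 → s0
  read 'y': s0 → s0
  read 'x': s0 → s1
  read 'x': s1 → s0
  read 'y': s0 → s0
s0 -> s0 -> s0 -> s1 -> s0 -> s0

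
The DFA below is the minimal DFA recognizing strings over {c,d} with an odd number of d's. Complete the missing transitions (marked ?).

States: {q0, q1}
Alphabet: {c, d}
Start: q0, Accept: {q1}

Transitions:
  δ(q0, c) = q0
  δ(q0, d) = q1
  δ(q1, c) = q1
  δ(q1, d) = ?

From the language and accept set, identify what each state tracks — q0: even number of d's so far; q1: odd number of d's so far.
Each missing δ(q, a) is the state matching the new tracked value after reading a.
δ(q1, d) = q0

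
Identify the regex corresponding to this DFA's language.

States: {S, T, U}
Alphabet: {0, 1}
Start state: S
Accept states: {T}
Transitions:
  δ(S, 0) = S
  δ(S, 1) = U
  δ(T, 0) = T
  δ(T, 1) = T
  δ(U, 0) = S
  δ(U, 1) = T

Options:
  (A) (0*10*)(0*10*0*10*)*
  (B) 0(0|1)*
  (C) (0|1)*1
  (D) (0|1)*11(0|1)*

Check each option against the DFA on short strings; one disagreement eliminates an option:
  (A) (0*10*)(0*10*0*10*)*: on '1' the DFA goes S → U and rejects (U ∉ Accept), but the regex matches it → eliminate
  (B) 0(0|1)*: on '0' the DFA goes S → S and rejects (S ∉ Accept), but the regex matches it → eliminate
  (C) (0|1)*1: on '1' the DFA goes S → U and rejects (U ∉ Accept), but the regex matches it → eliminate
  (D) (0|1)*11(0|1)*: agrees with the DFA on every string of length ≤ 6
Only (D) is consistent with the DFA.
(D) (0|1)*11(0|1)*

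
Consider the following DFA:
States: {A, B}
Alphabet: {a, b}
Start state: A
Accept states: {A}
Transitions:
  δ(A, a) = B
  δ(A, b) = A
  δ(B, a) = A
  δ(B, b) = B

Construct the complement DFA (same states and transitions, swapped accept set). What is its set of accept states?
Complement accept states = All states \ Original accept states
= {A, B} \ {A}
{B}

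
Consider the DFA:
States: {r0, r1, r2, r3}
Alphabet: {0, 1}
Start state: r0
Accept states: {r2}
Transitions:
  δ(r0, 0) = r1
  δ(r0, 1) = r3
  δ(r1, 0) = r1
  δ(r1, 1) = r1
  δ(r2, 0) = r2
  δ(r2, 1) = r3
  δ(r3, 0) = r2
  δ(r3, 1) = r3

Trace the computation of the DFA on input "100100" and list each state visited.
read '1': r0 → r3
  read '0': r3 → r2
  read '0': r2 → r2
  read '1': r2 → r3
  read '0': r3 → r2
  read '0': r2 → r2
r0 -> r3 -> r2 -> r2 -> r3 -> r2 -> r2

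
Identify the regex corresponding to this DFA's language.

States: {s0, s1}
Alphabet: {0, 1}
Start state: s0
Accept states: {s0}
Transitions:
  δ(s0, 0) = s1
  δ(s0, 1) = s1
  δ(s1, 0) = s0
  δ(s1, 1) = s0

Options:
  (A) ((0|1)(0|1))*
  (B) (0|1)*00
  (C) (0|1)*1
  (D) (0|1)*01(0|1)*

Check each option against the DFA on short strings; one disagreement eliminates an option:
  (A) ((0|1)(0|1))*: agrees with the DFA on every string of length ≤ 6
  (B) (0|1)*00: on ε the DFA stays in s0 and accepts (s0 ∈ Accept), but the regex does not match it → eliminate
  (C) (0|1)*1: on ε the DFA stays in s0 and accepts (s0 ∈ Accept), but the regex does not match it → eliminate
  (D) (0|1)*01(0|1)*: on ε the DFA stays in s0 and accepts (s0 ∈ Accept), but the regex does not match it → eliminate
Only (A) is consistent with the DFA.
(A) ((0|1)(0|1))*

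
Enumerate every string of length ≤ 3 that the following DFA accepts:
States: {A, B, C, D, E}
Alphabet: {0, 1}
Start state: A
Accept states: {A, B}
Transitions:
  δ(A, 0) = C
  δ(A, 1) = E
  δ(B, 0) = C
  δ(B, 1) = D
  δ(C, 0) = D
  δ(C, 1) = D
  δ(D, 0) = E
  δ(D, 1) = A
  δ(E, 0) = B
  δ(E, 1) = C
ε, 10, 001, 011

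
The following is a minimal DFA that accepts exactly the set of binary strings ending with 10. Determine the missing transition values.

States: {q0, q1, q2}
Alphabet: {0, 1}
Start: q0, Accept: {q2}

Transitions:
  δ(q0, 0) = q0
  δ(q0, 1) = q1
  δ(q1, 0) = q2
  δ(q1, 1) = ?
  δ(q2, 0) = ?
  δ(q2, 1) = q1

From the language and accept set, identify what each state tracks — q0: no suffix match; q1: one trailing 1; q2: suffix is 10.
Each missing δ(q, a) is the state matching the new tracked value after reading a.
δ(q1, 1) = q1; δ(q2, 0) = q0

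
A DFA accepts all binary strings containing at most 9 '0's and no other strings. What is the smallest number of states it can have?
By Myhill–Nerode, count the distinguishable equivalence classes: 11 classes — having seen 0, 1, …, 9, or >9 copies of '0'; counts 0 through 9 are accepting and >9 is dead.
11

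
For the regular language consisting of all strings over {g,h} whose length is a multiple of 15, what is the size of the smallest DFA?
By Myhill–Nerode, count the distinguishable equivalence classes: 15 classes — one per residue of the length mod 15; class i is distinguished from class j by any string of length (15 − i) mod 15.
15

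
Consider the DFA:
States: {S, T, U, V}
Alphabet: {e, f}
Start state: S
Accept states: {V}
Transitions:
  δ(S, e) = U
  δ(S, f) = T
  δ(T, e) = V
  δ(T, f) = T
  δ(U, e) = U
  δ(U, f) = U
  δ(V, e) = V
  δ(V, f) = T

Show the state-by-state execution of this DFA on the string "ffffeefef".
read 'f': S → T
  read 'f': T → T
  read 'f': T → T
  read 'f': T → T
  read 'e': T → V
  read 'e': V → V
  read 'f': V → T
  read 'e': T → V
  read 'f': V → T
S -> T -> T -> T -> T -> V -> V -> T -> V -> T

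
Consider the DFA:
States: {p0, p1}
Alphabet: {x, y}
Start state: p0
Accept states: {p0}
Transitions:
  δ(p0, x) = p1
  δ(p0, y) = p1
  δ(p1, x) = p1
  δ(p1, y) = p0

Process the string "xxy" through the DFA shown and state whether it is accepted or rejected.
Processing string "xxy":
  p0 --x--> p1
  p1 --x--> p1
  p1 --y--> p0
Final state: p0
Accept states: {p0}
Yes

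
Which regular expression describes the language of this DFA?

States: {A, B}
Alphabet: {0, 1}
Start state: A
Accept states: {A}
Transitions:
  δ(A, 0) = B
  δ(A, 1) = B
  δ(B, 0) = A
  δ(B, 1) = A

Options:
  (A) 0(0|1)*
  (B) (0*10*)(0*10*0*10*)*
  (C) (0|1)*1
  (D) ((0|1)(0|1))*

Check each option against the DFA on short strings; one disagreement eliminates an option:
  (A) 0(0|1)*: on ε the DFA stays in A and accepts (A ∈ Accept), but the regex does not match it → eliminate
  (B) (0*10*)(0*10*0*10*)*: on ε the DFA stays in A and accepts (A ∈ Accept), but the regex does not match it → eliminate
  (C) (0|1)*1: on ε the DFA stays in A and accepts (A ∈ Accept), but the regex does not match it → eliminate
  (D) ((0|1)(0|1))*: agrees with the DFA on every string of length ≤ 6
Only (D) is consistent with the DFA.
(D) ((0|1)(0|1))*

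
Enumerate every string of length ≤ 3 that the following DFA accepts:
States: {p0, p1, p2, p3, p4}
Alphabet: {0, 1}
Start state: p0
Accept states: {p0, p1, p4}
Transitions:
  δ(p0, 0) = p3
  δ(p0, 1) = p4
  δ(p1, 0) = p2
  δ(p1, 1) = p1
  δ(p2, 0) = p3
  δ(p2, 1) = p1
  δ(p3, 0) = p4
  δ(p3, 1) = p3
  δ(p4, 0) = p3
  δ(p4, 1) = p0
ε, 1, 00, 11, 001, 010, 100, 111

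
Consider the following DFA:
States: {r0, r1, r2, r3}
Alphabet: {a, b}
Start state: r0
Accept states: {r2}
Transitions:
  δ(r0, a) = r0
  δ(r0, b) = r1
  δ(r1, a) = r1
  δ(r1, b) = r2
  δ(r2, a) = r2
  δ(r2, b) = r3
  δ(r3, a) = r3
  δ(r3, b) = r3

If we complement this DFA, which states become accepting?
Complement accept states = All states \ Original accept states
= {r0, r1, r2, r3} \ {r2}
{r0, r1, r3}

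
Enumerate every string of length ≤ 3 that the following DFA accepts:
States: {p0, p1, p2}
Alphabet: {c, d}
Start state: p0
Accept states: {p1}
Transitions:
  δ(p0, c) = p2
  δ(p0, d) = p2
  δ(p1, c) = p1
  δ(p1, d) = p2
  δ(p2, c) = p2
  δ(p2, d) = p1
cd, dd, ccd, cdc, dcd, ddc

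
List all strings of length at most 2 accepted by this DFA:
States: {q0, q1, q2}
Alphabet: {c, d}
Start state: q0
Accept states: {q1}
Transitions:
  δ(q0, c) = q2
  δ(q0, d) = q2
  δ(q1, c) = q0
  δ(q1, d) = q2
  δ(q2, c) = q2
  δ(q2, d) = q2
None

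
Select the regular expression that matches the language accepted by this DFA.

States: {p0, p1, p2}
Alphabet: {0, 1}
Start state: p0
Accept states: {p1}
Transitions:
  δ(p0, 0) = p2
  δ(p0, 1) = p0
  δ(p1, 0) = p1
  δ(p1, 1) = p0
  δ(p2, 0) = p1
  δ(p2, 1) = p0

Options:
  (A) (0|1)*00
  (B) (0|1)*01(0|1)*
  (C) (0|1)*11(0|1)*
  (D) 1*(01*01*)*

Check each option against the DFA on short strings; one disagreement eliminates an option:
  (A) (0|1)*00: agrees with the DFA on every string of length ≤ 6
  (B) (0|1)*01(0|1)*: on '00' the DFA goes p0 → p2 → p1 and accepts (p1 ∈ Accept), but the regex does not match it → eliminate
  (C) (0|1)*11(0|1)*: on '00' the DFA goes p0 → p2 → p1 and accepts (p1 ∈ Accept), but the regex does not match it → eliminate
  (D) 1*(01*01*)*: on ε the DFA stays in p0 and rejects (p0 ∉ Accept), but the regex matches it → eliminate
Only (A) is consistent with the DFA.
(A) (0|1)*00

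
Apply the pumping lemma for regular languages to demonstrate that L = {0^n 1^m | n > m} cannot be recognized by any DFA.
Assume L is regular with pumping length p. Idea: pumping down the 0-block drops the 0-count to at most the 1-count.
Choose s = 0^(p+1) 1^p ∈ L (|s| = 2p+1 ≥ p). By the pumping lemma, s = xyz with |xy| ≤ p, |y| > 0, so y = 0^k with k ≥ 1. Take i = 0: xz = 0^(p+1−k) 1^p. Since k ≥ 1, p+1−k ≤ p, so the number of 0's is no longer strictly greater than the number of 1's, hence xz ∉ L.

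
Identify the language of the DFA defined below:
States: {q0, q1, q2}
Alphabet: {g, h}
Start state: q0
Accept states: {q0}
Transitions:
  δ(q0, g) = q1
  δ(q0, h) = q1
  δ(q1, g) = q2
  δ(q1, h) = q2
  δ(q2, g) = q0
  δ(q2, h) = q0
Testing a few strings:
  'gg' → reject
  'ggh' → accept
  'ggg' → accept
  'h' → reject
State roles: q0=length ≡ 0 (mod 3); q1=length ≡ 1 (mod 3); q2=length ≡ 2 (mod 3)
All strings over {g,h} whose length is a multiple of 3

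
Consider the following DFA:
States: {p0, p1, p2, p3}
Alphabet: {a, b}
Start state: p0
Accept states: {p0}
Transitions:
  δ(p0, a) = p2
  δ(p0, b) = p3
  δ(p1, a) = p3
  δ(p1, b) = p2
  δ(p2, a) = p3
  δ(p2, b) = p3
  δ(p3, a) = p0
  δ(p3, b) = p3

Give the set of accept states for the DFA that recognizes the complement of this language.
Complement accept states = All states \ Original accept states
= {p0, p1, p2, p3} \ {p0}
{p1, p2, p3}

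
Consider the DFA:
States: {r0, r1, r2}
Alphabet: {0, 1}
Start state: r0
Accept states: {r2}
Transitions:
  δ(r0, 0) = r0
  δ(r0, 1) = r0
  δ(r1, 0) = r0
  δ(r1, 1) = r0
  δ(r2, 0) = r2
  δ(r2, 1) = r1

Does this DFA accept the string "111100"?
Processing string "111100":
  r0 --1--> r0
  r0 --1--> r0
  r0 --1--> r0
  r0 --1--> r0
  r0 --0--> r0
  r0 --0--> r0
Final state: r0
Accept states: {r2}
No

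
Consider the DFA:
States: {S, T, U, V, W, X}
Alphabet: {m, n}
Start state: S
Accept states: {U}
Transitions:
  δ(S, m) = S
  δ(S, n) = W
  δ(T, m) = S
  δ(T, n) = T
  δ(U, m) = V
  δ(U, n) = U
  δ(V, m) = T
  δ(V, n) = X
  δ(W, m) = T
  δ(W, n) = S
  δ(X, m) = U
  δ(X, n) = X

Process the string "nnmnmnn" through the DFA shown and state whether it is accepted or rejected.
Processing string "nnmnmnn":
  S --n--> W
  W --n--> S
  S --m--> S
  S --n--> W
  W --m--> T
  T --n--> T
  T --n--> T
Final state: T
Accept states: {U}
No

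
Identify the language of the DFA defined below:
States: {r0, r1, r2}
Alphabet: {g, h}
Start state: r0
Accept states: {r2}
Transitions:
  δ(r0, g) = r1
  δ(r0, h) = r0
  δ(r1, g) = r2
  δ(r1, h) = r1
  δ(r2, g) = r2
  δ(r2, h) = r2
Testing a few strings:
  'hgg' → accept
  'gggh' → accept
  'gh' → reject
  'ggh' → accept
State roles: r0=zero g's seen; r1=one g seen; r2=≥ two g's seen
All strings over {g,h} containing at least two g's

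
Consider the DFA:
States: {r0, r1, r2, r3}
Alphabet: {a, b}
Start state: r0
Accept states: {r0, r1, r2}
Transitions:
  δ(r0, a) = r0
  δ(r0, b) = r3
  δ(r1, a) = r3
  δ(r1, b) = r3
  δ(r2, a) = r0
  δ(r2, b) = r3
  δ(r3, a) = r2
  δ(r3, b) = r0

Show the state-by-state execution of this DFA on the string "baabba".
read 'b': r0 → r3
  read 'a': r3 → r2
  read 'a': r2 → r0
  read 'b': r0 → r3
  read 'b': r3 → r0
  read 'a': r0 → r0
r0 -> r3 -> r2 -> r0 -> r3 -> r0 -> r0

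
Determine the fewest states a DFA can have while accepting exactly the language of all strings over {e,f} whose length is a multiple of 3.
By Myhill–Nerode, count the distinguishable equivalence classes: three classes — length mod 3.
3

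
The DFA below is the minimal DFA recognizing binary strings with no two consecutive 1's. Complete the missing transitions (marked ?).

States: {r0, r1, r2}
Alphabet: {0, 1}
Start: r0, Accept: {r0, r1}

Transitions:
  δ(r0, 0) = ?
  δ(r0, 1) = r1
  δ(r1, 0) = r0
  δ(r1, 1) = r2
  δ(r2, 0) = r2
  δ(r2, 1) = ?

From the language and accept set, identify what each state tracks — r0: last symbol not 1 (ok); r1: last symbol 1 (ok); r2: saw 11 (dead).
Each missing δ(q, a) is the state matching the new tracked value after reading a.
δ(r0, 0) = r0; δ(r2, 1) = r2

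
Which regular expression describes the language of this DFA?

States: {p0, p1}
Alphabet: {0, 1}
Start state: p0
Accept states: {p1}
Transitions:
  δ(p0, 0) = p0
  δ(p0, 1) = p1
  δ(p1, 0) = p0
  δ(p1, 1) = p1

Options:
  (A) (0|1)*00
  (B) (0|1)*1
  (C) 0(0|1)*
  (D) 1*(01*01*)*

Check each option against the DFA on short strings; one disagreement eliminates an option:
  (A) (0|1)*00: on '1' the DFA goes p0 → p1 and accepts (p1 ∈ Accept), but the regex does not match it → eliminate
  (B) (0|1)*1: agrees with the DFA on every string of length ≤ 6
  (C) 0(0|1)*: on '0' the DFA goes p0 → p0 and rejects (p0 ∉ Accept), but the regex matches it → eliminate
  (D) 1*(01*01*)*: on ε the DFA stays in p0 and rejects (p0 ∉ Accept), but the regex matches it → eliminate
Only (B) is consistent with the DFA.
(B) (0|1)*1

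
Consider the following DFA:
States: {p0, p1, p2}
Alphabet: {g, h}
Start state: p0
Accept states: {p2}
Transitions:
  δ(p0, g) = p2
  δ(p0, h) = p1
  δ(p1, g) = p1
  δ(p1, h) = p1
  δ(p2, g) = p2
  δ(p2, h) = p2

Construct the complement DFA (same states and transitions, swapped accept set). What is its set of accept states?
Complement accept states = All states \ Original accept states
= {p0, p1, p2} \ {p2}
{p0, p1}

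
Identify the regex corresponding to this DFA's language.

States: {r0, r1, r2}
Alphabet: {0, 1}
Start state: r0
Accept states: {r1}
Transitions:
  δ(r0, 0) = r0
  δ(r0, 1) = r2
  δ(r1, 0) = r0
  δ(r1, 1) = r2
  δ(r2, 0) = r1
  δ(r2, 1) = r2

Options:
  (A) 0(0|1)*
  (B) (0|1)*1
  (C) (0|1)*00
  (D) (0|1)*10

Check each option against the DFA on short strings; one disagreement eliminates an option:
  (A) 0(0|1)*: on '0' the DFA goes r0 → r0 and rejects (r0 ∉ Accept), but the regex matches it → eliminate
  (B) (0|1)*1: on '1' the DFA goes r0 → r2 and rejects (r2 ∉ Accept), but the regex matches it → eliminate
  (C) (0|1)*00: on '00' the DFA goes r0 → r0 → r0 and rejects (r0 ∉ Accept), but the regex matches it → eliminate
  (D) (0|1)*10: agrees with the DFA on every string of length ≤ 6
Only (D) is consistent with the DFA.
(D) (0|1)*10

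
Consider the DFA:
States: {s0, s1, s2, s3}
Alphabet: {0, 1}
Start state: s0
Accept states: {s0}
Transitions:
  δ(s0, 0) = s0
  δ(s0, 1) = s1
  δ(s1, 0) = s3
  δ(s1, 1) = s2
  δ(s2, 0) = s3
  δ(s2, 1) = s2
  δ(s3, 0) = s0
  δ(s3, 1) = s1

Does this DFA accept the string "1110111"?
Processing string "1110111":
  s0 --1--> s1
  s1 --1--> s2
  s2 --1--> s2
  s2 --0--> s3
  s3 --1--> s1
  s1 --1--> s2
  s2 --1--> s2
Final state: s2
Accept states: {s0}
No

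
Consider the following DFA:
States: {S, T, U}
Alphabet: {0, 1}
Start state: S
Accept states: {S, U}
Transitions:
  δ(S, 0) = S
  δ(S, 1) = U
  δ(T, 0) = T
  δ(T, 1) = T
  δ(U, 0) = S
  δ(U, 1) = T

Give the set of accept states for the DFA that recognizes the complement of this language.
Complement accept states = All states \ Original accept states
= {S, T, U} \ {S, U}
{T}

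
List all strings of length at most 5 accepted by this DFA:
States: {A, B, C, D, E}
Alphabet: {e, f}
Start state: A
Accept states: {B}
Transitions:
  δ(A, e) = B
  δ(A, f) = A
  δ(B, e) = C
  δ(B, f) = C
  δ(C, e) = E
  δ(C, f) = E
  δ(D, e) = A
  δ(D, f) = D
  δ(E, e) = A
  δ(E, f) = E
e, fe, ffe, fffe, eeeee, eefee, efeee, effee, ffffe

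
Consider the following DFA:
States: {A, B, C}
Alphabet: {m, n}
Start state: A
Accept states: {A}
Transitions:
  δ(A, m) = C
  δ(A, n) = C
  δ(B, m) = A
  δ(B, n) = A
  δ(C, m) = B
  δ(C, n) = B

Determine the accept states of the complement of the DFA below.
Complement accept states = All states \ Original accept states
= {A, B, C} \ {A}
{B, C}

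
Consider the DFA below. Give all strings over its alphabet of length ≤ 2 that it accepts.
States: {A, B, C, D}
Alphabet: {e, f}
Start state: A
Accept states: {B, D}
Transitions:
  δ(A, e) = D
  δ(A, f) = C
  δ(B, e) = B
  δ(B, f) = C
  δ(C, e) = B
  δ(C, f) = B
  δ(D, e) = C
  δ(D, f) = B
e, ef, fe, ff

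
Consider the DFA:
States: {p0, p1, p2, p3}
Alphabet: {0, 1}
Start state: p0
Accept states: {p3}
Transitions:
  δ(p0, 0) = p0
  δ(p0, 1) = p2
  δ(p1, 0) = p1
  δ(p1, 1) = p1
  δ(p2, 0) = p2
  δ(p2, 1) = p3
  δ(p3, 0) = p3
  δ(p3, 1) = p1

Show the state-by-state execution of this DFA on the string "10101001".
read '1': p0 → p2
  read '0': p2 → p2
  read '1': p2 → p3
  read '0': p3 → p3
  read '1': p3 → p1
  read '0': p1 → p1
  read '0': p1 → p1
  read '1': p1 → p1
p0 -> p2 -> p2 -> p3 -> p3 -> p1 -> p1 -> p1 -> p1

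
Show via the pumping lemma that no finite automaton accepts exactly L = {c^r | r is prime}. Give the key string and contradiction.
Assume L is regular with pumping length p. Idea: pumping by a suitable count produces a composite length.
Let q be a prime with q ≥ p and choose s = c^q ∈ L. By the pumping lemma, s = xyz with |xy| ≤ p, |y| = k ≥ 1. Take i = q+1: |xy^(q+1)z| = q + q·k = q(1+k). Since q ≥ 2 and 1+k ≥ 2, q(1+k) is composite, so xy^(q+1)z ∉ L.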